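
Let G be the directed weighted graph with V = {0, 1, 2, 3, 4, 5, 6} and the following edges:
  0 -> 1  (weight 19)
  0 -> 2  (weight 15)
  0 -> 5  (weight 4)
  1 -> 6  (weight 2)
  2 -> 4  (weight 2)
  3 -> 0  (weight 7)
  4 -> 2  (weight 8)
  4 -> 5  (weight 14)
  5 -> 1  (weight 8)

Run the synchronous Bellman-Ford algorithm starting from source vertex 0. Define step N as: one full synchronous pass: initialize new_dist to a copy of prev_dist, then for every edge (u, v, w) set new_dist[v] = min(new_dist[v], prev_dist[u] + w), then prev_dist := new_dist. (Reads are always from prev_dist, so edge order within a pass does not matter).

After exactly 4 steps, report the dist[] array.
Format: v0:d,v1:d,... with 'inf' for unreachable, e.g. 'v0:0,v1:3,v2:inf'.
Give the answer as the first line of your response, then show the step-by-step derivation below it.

v0:0,v1:12,v2:15,v3:inf,v4:17,v5:4,v6:14

step 1: dist = v0:0,v1:19,v2:15,v3:inf,v4:inf,v5:4,v6:inf
step 2: dist = v0:0,v1:12,v2:15,v3:inf,v4:17,v5:4,v6:21
step 3: dist = v0:0,v1:12,v2:15,v3:inf,v4:17,v5:4,v6:14
step 4: dist = v0:0,v1:12,v2:15,v3:inf,v4:17,v5:4,v6:14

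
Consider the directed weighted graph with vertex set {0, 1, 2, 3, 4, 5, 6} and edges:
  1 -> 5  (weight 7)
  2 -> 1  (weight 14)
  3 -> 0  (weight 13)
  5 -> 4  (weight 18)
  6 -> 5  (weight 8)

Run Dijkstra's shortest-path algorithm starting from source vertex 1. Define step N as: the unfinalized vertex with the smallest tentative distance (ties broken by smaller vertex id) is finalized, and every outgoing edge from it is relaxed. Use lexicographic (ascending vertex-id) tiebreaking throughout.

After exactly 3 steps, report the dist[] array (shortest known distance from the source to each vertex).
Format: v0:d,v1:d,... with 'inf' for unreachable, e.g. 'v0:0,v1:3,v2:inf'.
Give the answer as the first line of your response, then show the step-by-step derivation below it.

v0:inf,v1:0,v2:inf,v3:inf,v4:25,v5:7,v6:inf

step 1: dist = v0:inf,v1:0,v2:inf,v3:inf,v4:inf,v5:7,v6:inf
step 2: dist = v0:inf,v1:0,v2:inf,v3:inf,v4:25,v5:7,v6:inf
step 3: dist = v0:inf,v1:0,v2:inf,v3:inf,v4:25,v5:7,v6:inf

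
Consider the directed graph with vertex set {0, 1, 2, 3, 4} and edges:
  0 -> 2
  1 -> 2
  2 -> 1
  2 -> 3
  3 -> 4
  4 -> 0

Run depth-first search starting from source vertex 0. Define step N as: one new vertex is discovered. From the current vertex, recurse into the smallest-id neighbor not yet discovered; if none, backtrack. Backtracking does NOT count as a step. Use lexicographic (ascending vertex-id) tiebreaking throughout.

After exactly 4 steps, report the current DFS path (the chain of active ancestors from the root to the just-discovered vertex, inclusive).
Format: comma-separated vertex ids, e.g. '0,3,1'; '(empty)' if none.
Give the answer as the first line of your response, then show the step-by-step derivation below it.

0,2,3

step 1: discover 0; path=0; order=0
step 2: discover 2; path=0>2; order=0,2
step 3: discover 1; path=0>2>1; order=0,2,1
step 4: discover 3; path=0>2>3; order=0,2,1,3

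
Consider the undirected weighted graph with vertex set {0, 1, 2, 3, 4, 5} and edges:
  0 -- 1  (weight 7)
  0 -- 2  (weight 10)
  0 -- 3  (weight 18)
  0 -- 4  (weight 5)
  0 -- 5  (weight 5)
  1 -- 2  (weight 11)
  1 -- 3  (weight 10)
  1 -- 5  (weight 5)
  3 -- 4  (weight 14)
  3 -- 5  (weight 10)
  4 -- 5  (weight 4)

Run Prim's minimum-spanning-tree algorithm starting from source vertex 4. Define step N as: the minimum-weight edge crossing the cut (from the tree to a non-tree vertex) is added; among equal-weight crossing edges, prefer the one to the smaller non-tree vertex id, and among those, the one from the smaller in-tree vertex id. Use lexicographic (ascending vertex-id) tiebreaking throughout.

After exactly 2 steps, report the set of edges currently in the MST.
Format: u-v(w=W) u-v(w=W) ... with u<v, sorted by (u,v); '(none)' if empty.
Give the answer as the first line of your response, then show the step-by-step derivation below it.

0-4(w=5) 4-5(w=4)

step 1: add edge 4-5 (w=4); MST = {4-5(w=4)}
step 2: add edge 0-4 (w=5); MST = {0-4(w=5) 4-5(w=4)}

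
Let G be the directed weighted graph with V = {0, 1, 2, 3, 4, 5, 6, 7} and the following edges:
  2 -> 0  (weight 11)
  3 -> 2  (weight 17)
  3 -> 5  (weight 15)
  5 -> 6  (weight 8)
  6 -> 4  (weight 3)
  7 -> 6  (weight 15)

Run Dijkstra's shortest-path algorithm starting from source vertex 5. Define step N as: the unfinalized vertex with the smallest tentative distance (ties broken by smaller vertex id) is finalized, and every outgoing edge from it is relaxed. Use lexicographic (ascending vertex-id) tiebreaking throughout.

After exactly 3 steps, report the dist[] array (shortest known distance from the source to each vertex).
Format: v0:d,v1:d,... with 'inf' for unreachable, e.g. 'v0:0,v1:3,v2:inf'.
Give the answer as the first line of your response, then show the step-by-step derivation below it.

v0:inf,v1:inf,v2:inf,v3:inf,v4:11,v5:0,v6:8,v7:inf

step 1: dist = v0:inf,v1:inf,v2:inf,v3:inf,v4:inf,v5:0,v6:8,v7:inf
step 2: dist = v0:inf,v1:inf,v2:inf,v3:inf,v4:11,v5:0,v6:8,v7:inf
step 3: dist = v0:inf,v1:inf,v2:inf,v3:inf,v4:11,v5:0,v6:8,v7:inf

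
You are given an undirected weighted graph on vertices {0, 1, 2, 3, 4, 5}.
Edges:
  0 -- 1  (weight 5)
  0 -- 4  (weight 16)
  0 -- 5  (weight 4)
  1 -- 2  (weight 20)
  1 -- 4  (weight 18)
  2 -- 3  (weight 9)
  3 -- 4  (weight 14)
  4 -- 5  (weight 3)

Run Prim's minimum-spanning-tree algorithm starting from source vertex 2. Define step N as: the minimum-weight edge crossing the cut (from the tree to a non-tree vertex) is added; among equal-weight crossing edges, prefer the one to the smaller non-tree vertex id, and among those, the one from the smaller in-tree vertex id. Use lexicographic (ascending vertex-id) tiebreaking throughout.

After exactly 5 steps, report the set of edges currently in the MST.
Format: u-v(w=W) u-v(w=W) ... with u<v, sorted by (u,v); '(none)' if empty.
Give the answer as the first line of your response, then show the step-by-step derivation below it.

0-1(w=5) 0-5(w=4) 2-3(w=9) 3-4(w=14) 4-5(w=3)

step 1: add edge 2-3 (w=9); MST = {2-3(w=9)}
step 2: add edge 3-4 (w=14); MST = {2-3(w=9) 3-4(w=14)}
step 3: add edge 4-5 (w=3); MST = {2-3(w=9) 3-4(w=14) 4-5(w=3)}
step 4: add edge 0-5 (w=4); MST = {0-5(w=4) 2-3(w=9) 3-4(w=14) 4-5(w=3)}
step 5: add edge 0-1 (w=5); MST = {0-1(w=5) 0-5(w=4) 2-3(w=9) 3-4(w=14) 4-5(w=3)}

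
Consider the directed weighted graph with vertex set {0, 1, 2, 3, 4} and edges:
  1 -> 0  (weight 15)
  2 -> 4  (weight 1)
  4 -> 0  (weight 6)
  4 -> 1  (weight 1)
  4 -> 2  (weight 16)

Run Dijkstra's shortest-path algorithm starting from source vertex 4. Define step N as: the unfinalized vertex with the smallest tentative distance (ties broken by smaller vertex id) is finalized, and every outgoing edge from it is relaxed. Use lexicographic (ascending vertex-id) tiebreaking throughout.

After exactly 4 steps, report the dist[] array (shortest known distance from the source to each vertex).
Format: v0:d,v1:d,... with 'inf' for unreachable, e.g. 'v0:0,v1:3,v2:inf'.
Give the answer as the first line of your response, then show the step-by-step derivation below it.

v0:6,v1:1,v2:16,v3:inf,v4:0

step 1: dist = v0:6,v1:1,v2:16,v3:inf,v4:0
step 2: dist = v0:6,v1:1,v2:16,v3:inf,v4:0
step 3: dist = v0:6,v1:1,v2:16,v3:inf,v4:0
step 4: dist = v0:6,v1:1,v2:16,v3:inf,v4:0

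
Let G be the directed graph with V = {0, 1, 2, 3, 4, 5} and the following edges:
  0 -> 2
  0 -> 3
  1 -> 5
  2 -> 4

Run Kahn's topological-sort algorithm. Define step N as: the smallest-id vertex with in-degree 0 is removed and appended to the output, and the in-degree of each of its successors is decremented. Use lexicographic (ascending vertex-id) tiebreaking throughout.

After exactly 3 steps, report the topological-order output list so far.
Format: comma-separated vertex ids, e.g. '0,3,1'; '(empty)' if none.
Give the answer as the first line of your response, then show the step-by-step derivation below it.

0,1,2

step 1: output 0; order=[0]; indeg=(0,0,0,0,1,1)
step 2: output 1; order=[0,1]; indeg=(0,0,0,0,1,0)
step 3: output 2; order=[0,1,2]; indeg=(0,0,0,0,0,0)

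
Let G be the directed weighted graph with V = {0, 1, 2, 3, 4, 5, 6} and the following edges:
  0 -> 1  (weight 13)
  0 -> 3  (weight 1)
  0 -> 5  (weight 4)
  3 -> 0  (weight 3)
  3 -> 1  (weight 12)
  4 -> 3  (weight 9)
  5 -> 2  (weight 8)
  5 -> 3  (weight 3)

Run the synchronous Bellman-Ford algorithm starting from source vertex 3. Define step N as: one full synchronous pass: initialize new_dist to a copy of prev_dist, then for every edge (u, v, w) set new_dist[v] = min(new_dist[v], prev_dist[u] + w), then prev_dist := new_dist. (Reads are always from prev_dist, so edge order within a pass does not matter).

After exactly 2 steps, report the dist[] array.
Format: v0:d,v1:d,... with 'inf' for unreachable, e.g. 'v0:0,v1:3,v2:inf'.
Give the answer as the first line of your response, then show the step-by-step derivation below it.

v0:3,v1:12,v2:inf,v3:0,v4:inf,v5:7,v6:inf

step 1: dist = v0:3,v1:12,v2:inf,v3:0,v4:inf,v5:inf,v6:inf
step 2: dist = v0:3,v1:12,v2:inf,v3:0,v4:inf,v5:7,v6:inf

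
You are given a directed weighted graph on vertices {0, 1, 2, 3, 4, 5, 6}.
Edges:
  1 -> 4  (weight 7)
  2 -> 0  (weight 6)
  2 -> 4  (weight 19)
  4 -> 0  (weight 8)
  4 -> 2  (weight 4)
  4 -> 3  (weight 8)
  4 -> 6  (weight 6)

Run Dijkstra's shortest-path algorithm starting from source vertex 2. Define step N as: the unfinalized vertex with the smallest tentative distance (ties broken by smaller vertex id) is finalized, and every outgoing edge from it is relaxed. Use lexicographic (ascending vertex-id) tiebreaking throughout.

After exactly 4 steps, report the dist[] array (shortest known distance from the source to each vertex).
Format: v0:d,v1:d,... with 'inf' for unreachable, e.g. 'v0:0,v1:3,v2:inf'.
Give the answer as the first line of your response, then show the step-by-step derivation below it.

v0:6,v1:inf,v2:0,v3:27,v4:19,v5:inf,v6:25

step 1: dist = v0:6,v1:inf,v2:0,v3:inf,v4:19,v5:inf,v6:inf
step 2: dist = v0:6,v1:inf,v2:0,v3:inf,v4:19,v5:inf,v6:inf
step 3: dist = v0:6,v1:inf,v2:0,v3:27,v4:19,v5:inf,v6:25
step 4: dist = v0:6,v1:inf,v2:0,v3:27,v4:19,v5:inf,v6:25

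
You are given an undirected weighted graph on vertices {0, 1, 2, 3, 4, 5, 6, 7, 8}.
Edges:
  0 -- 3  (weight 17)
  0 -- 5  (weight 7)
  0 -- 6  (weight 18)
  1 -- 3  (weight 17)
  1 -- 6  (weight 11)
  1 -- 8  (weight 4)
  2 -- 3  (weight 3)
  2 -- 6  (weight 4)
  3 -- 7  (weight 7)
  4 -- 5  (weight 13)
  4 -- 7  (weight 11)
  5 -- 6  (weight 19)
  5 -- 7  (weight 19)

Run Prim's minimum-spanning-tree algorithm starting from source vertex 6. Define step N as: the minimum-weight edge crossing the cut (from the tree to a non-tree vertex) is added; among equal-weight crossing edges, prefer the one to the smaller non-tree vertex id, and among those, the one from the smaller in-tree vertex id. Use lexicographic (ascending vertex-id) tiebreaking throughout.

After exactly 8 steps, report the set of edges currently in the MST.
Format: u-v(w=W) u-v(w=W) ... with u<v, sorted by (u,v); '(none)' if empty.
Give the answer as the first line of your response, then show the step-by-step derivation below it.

0-5(w=7) 1-6(w=11) 1-8(w=4) 2-3(w=3) 2-6(w=4) 3-7(w=7) 4-5(w=13) 4-7(w=11)

step 1: add edge 2-6 (w=4); MST = {2-6(w=4)}
step 2: add edge 2-3 (w=3); MST = {2-3(w=3) 2-6(w=4)}
step 3: add edge 3-7 (w=7); MST = {2-3(w=3) 2-6(w=4) 3-7(w=7)}
step 4: add edge 1-6 (w=11); MST = {1-6(w=11) 2-3(w=3) 2-6(w=4) 3-7(w=7)}
step 5: add edge 1-8 (w=4); MST = {1-6(w=11) 1-8(w=4) 2-3(w=3) 2-6(w=4) 3-7(w=7)}
step 6: add edge 4-7 (w=11); MST = {1-6(w=11) 1-8(w=4) 2-3(w=3) 2-6(w=4) 3-7(w=7) 4-7(w=11)}
step 7: add edge 4-5 (w=13); MST = {1-6(w=11) 1-8(w=4) 2-3(w=3) 2-6(w=4) 3-7(w=7) 4-5(w=13) 4-7(w=11)}
step 8: add edge 0-5 (w=7); MST = {0-5(w=7) 1-6(w=11) 1-8(w=4) 2-3(w=3) 2-6(w=4) 3-7(w=7) 4-5(w=13) 4-7(w=11)}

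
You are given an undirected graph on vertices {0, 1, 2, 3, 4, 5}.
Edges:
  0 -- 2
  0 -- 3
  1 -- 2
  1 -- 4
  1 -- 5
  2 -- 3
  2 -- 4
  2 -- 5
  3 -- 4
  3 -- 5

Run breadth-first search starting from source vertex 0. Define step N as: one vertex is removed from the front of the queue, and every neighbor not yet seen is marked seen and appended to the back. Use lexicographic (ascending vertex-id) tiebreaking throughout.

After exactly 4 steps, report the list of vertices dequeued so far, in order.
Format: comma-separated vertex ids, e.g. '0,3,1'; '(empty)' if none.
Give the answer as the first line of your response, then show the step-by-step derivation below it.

0,2,3,1

step 1: dequeue 0; queue=[2,3]; order=0
step 2: dequeue 2; queue=[3,1,4,5]; order=0,2
step 3: dequeue 3; queue=[1,4,5]; order=0,2,3
step 4: dequeue 1; queue=[4,5]; order=0,2,3,1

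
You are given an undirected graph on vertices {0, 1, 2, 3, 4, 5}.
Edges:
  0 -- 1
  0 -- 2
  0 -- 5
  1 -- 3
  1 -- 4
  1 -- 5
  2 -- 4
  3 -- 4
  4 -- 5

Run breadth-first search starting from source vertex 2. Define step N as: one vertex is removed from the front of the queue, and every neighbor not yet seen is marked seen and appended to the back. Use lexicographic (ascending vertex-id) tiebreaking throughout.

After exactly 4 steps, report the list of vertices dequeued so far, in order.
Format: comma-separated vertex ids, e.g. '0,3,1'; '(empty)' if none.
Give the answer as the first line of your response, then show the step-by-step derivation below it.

2,0,4,1

step 1: dequeue 2; queue=[0,4]; order=2
step 2: dequeue 0; queue=[4,1,5]; order=2,0
step 3: dequeue 4; queue=[1,5,3]; order=2,0,4
step 4: dequeue 1; queue=[5,3]; order=2,0,4,1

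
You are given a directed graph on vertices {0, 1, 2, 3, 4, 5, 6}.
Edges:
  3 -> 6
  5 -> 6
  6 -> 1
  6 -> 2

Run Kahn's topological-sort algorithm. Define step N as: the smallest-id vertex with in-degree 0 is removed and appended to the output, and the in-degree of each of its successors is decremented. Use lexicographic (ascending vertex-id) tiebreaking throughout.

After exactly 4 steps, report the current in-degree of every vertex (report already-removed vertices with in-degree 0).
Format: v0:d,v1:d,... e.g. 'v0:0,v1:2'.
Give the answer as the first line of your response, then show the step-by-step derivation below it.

v0:0,v1:1,v2:1,v3:0,v4:0,v5:0,v6:0

step 1: output 0; order=[0]; indeg=(0,1,1,0,0,0,2)
step 2: output 3; order=[0,3]; indeg=(0,1,1,0,0,0,1)
step 3: output 4; order=[0,3,4]; indeg=(0,1,1,0,0,0,1)
step 4: output 5; order=[0,3,4,5]; indeg=(0,1,1,0,0,0,0)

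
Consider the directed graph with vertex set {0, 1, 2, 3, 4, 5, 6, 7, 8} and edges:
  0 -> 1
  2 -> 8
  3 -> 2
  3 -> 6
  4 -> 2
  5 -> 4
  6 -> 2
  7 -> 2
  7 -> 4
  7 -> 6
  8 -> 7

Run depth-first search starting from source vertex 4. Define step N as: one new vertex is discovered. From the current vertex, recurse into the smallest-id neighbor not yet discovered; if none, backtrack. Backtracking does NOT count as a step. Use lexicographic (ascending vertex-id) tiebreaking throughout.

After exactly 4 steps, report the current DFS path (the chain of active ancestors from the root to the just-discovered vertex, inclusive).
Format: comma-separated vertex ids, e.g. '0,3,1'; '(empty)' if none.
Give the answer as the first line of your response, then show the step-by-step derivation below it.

4,2,8,7

step 1: discover 4; path=4; order=4
step 2: discover 2; path=4>2; order=4,2
step 3: discover 8; path=4>2>8; order=4,2,8
step 4: discover 7; path=4>2>8>7; order=4,2,8,7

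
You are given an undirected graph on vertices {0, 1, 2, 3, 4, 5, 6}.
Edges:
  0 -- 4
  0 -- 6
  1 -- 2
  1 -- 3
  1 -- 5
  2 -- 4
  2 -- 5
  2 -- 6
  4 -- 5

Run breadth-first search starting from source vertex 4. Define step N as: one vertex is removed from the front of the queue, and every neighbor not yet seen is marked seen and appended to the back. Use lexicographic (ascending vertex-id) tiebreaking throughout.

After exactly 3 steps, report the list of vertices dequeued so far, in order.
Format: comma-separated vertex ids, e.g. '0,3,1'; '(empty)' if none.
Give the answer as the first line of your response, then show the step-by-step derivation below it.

4,0,2

step 1: dequeue 4; queue=[0,2,5]; order=4
step 2: dequeue 0; queue=[2,5,6]; order=4,0
step 3: dequeue 2; queue=[5,6,1]; order=4,0,2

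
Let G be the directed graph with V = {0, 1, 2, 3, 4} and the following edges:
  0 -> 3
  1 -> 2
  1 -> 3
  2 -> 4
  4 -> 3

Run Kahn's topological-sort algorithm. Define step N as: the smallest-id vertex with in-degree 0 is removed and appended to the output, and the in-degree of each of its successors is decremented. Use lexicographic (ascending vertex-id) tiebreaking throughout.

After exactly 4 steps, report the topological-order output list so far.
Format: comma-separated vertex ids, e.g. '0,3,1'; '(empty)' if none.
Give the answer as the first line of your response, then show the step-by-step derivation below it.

0,1,2,4

step 1: output 0; order=[0]; indeg=(0,0,1,2,1)
step 2: output 1; order=[0,1]; indeg=(0,0,0,1,1)
step 3: output 2; order=[0,1,2]; indeg=(0,0,0,1,0)
step 4: output 4; order=[0,1,2,4]; indeg=(0,0,0,0,0)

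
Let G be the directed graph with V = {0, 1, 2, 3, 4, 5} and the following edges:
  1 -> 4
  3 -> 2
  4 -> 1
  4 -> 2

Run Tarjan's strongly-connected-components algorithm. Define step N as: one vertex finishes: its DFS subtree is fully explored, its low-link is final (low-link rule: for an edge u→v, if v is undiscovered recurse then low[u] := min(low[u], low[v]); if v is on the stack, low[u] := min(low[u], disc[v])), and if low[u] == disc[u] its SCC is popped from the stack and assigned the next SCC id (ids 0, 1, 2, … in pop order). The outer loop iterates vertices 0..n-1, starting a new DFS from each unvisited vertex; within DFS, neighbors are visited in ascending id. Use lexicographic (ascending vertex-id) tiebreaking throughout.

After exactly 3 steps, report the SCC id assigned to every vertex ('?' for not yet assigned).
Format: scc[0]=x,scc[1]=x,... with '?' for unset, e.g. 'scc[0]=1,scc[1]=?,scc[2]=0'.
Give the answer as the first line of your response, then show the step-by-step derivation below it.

scc[0]=0,scc[1]=?,scc[2]=1,scc[3]=?,scc[4]=?,scc[5]=?

step 1: low=(low[0]=0,low[1]=?,low[2]=?,low[3]=?,low[4]=?,low[5]=?); scc=(scc[0]=0,scc[1]=?,scc[2]=?,scc[3]=?,scc[4]=?,scc[5]=?)
step 2: low=(low[0]=0,low[1]=1,low[2]=3,low[3]=?,low[4]=1,low[5]=?); scc=(scc[0]=0,scc[1]=?,scc[2]=1,scc[3]=?,scc[4]=?,scc[5]=?)
step 3: low=(low[0]=0,low[1]=1,low[2]=3,low[3]=?,low[4]=1,low[5]=?); scc=(scc[0]=0,scc[1]=?,scc[2]=1,scc[3]=?,scc[4]=?,scc[5]=?)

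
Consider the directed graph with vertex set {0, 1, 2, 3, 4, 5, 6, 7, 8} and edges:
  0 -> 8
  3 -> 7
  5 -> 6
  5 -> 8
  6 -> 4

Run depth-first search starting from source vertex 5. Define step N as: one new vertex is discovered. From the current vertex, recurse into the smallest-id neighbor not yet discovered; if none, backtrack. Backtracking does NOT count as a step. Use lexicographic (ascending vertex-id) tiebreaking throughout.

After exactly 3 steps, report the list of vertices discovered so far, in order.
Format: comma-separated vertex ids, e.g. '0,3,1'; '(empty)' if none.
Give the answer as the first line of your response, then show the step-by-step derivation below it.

5,6,4

step 1: discover 5; path=5; order=5
step 2: discover 6; path=5>6; order=5,6
step 3: discover 4; path=5>6>4; order=5,6,4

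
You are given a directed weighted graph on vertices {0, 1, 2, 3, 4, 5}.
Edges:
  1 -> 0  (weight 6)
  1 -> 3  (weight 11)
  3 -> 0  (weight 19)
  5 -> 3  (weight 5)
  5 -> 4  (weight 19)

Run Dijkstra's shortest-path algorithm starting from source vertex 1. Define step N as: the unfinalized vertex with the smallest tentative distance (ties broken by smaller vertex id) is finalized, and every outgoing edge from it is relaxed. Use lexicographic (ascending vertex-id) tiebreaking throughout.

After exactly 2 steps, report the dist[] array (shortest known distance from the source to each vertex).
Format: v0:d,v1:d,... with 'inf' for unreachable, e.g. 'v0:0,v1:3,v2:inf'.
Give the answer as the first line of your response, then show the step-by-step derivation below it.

v0:6,v1:0,v2:inf,v3:11,v4:inf,v5:inf

step 1: dist = v0:6,v1:0,v2:inf,v3:11,v4:inf,v5:inf
step 2: dist = v0:6,v1:0,v2:inf,v3:11,v4:inf,v5:inf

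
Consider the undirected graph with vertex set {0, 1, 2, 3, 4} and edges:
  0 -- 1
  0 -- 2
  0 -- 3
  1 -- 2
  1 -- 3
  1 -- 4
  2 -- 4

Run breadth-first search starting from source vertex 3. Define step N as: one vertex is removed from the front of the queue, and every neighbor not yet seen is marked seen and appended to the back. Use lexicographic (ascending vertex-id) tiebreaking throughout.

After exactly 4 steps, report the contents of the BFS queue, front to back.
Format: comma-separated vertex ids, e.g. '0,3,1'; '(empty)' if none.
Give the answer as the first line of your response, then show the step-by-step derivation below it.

4

step 1: dequeue 3; queue=[0,1]; order=3
step 2: dequeue 0; queue=[1,2]; order=3,0
step 3: dequeue 1; queue=[2,4]; order=3,0,1
step 4: dequeue 2; queue=[4]; order=3,0,1,2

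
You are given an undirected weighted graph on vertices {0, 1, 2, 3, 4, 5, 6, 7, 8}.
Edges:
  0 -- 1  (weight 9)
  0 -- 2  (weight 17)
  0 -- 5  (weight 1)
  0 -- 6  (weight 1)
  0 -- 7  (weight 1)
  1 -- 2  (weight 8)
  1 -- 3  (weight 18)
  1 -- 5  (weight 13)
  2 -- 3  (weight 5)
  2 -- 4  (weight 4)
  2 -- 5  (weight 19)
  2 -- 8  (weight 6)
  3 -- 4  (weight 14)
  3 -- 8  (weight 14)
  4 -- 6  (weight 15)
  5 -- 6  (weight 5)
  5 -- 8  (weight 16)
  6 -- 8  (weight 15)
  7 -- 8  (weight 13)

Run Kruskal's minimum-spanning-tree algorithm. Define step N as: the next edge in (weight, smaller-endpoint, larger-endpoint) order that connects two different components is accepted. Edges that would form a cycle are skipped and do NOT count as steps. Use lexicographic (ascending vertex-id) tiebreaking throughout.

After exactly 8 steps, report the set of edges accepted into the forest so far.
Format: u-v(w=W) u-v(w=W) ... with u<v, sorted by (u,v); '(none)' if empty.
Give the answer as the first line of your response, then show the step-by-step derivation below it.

0-1(w=9) 0-5(w=1) 0-6(w=1) 0-7(w=1) 1-2(w=8) 2-3(w=5) 2-4(w=4) 2-8(w=6)

step 1: add edge 0-5 (w=1); MST = {0-5(w=1)}
step 2: add edge 0-6 (w=1); MST = {0-5(w=1) 0-6(w=1)}
step 3: add edge 0-7 (w=1); MST = {0-5(w=1) 0-6(w=1) 0-7(w=1)}
step 4: add edge 2-4 (w=4); MST = {0-5(w=1) 0-6(w=1) 0-7(w=1) 2-4(w=4)}
step 5: add edge 2-3 (w=5); MST = {0-5(w=1) 0-6(w=1) 0-7(w=1) 2-3(w=5) 2-4(w=4)}
step 6: add edge 2-8 (w=6); MST = {0-5(w=1) 0-6(w=1) 0-7(w=1) 2-3(w=5) 2-4(w=4) 2-8(w=6)}
step 7: add edge 1-2 (w=8); MST = {0-5(w=1) 0-6(w=1) 0-7(w=1) 1-2(w=8) 2-3(w=5) 2-4(w=4) 2-8(w=6)}
step 8: add edge 0-1 (w=9); MST = {0-1(w=9) 0-5(w=1) 0-6(w=1) 0-7(w=1) 1-2(w=8) 2-3(w=5) 2-4(w=4) 2-8(w=6)}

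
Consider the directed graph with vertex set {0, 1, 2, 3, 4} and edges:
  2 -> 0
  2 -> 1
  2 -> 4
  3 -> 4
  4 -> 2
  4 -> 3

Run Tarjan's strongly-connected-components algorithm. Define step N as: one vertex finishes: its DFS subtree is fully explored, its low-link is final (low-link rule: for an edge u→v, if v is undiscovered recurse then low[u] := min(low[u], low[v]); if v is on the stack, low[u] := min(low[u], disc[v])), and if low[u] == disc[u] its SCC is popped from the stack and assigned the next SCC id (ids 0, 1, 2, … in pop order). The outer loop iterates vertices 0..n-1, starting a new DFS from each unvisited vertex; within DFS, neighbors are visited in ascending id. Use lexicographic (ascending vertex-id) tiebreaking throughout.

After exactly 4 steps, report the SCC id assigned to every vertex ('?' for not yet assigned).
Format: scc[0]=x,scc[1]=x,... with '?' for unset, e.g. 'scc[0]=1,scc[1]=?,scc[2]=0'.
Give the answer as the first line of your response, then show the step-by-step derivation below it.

scc[0]=0,scc[1]=1,scc[2]=?,scc[3]=?,scc[4]=?

step 1: low=(low[0]=0,low[1]=?,low[2]=?,low[3]=?,low[4]=?); scc=(scc[0]=0,scc[1]=?,scc[2]=?,scc[3]=?,scc[4]=?)
step 2: low=(low[0]=0,low[1]=1,low[2]=?,low[3]=?,low[4]=?); scc=(scc[0]=0,scc[1]=1,scc[2]=?,scc[3]=?,scc[4]=?)
step 3: low=(low[0]=0,low[1]=1,low[2]=2,low[3]=3,low[4]=2); scc=(scc[0]=0,scc[1]=1,scc[2]=?,scc[3]=?,scc[4]=?)
step 4: low=(low[0]=0,low[1]=1,low[2]=2,low[3]=3,low[4]=2); scc=(scc[0]=0,scc[1]=1,scc[2]=?,scc[3]=?,scc[4]=?)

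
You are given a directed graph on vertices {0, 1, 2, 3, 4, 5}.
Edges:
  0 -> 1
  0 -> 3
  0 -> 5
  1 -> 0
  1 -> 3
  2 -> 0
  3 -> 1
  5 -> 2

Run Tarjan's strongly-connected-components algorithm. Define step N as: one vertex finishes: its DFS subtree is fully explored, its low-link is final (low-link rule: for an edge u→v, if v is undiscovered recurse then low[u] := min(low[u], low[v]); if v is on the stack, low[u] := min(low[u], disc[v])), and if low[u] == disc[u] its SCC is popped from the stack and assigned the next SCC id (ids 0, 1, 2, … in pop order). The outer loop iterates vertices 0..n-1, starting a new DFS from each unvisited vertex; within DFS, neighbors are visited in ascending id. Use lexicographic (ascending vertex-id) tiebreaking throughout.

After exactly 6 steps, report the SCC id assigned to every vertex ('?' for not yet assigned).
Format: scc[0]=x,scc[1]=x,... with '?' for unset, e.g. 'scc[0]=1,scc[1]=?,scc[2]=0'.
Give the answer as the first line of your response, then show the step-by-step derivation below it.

scc[0]=0,scc[1]=0,scc[2]=0,scc[3]=0,scc[4]=1,scc[5]=0

step 1: low=(low[0]=0,low[1]=0,low[2]=?,low[3]=1,low[4]=?,low[5]=?); scc=(scc[0]=?,scc[1]=?,scc[2]=?,scc[3]=?,scc[4]=?,scc[5]=?)
step 2: low=(low[0]=0,low[1]=0,low[2]=?,low[3]=1,low[4]=?,low[5]=?); scc=(scc[0]=?,scc[1]=?,scc[2]=?,scc[3]=?,scc[4]=?,scc[5]=?)
step 3: low=(low[0]=0,low[1]=0,low[2]=0,low[3]=1,low[4]=?,low[5]=3); scc=(scc[0]=?,scc[1]=?,scc[2]=?,scc[3]=?,scc[4]=?,scc[5]=?)
step 4: low=(low[0]=0,low[1]=0,low[2]=0,low[3]=1,low[4]=?,low[5]=0); scc=(scc[0]=?,scc[1]=?,scc[2]=?,scc[3]=?,scc[4]=?,scc[5]=?)
step 5: low=(low[0]=0,low[1]=0,low[2]=0,low[3]=1,low[4]=?,low[5]=0); scc=(scc[0]=0,scc[1]=0,scc[2]=0,scc[3]=0,scc[4]=?,scc[5]=0)
step 6: low=(low[0]=0,low[1]=0,low[2]=0,low[3]=1,low[4]=5,low[5]=0); scc=(scc[0]=0,scc[1]=0,scc[2]=0,scc[3]=0,scc[4]=1,scc[5]=0)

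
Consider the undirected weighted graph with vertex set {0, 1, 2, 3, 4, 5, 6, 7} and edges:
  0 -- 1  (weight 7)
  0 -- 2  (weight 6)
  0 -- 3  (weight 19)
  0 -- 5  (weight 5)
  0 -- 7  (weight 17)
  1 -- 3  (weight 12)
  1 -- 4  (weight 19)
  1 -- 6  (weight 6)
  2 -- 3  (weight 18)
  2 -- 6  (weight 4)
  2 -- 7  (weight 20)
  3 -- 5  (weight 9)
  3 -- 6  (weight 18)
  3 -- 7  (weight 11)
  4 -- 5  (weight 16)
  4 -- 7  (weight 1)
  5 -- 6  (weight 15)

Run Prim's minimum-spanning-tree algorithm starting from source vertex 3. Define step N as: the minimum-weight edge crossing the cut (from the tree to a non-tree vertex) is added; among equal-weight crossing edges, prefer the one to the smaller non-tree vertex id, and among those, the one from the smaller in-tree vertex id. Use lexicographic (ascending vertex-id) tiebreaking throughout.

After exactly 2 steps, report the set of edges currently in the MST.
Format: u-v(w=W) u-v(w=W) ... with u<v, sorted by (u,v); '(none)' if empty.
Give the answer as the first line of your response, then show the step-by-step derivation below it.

0-5(w=5) 3-5(w=9)

step 1: add edge 3-5 (w=9); MST = {3-5(w=9)}
step 2: add edge 0-5 (w=5); MST = {0-5(w=5) 3-5(w=9)}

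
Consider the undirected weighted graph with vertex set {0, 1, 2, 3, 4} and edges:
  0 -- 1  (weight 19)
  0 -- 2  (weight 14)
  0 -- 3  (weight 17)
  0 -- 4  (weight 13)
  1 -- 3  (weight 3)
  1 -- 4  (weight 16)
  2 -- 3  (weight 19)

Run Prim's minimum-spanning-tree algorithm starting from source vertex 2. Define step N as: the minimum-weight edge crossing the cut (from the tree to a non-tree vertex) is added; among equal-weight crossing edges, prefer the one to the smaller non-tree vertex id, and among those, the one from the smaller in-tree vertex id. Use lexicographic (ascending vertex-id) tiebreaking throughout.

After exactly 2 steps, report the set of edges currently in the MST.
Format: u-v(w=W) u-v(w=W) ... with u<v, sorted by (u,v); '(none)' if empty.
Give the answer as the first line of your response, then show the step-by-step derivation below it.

0-2(w=14) 0-4(w=13)

step 1: add edge 0-2 (w=14); MST = {0-2(w=14)}
step 2: add edge 0-4 (w=13); MST = {0-2(w=14) 0-4(w=13)}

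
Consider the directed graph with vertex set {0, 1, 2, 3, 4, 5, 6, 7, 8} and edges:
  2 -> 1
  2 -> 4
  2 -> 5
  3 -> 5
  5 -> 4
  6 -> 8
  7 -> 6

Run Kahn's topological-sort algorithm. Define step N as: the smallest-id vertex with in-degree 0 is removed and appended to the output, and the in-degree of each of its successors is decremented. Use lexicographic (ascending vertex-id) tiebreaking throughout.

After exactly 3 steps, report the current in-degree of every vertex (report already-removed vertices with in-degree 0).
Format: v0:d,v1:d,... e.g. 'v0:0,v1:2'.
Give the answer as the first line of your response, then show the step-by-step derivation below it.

v0:0,v1:0,v2:0,v3:0,v4:1,v5:1,v6:1,v7:0,v8:1

step 1: output 0; order=[0]; indeg=(0,1,0,0,2,2,1,0,1)
step 2: output 2; order=[0,2]; indeg=(0,0,0,0,1,1,1,0,1)
step 3: output 1; order=[0,2,1]; indeg=(0,0,0,0,1,1,1,0,1)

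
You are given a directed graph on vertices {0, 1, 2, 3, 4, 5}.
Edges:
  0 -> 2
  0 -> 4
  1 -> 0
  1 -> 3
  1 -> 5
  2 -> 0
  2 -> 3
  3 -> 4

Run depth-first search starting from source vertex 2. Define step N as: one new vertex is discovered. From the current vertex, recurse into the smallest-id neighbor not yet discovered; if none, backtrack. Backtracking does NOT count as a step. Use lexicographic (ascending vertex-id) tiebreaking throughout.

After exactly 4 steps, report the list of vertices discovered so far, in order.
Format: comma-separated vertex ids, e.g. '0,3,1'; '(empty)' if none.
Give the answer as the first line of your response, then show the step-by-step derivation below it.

2,0,4,3

step 1: discover 2; path=2; order=2
step 2: discover 0; path=2>0; order=2,0
step 3: discover 4; path=2>0>4; order=2,0,4
step 4: discover 3; path=2>3; order=2,0,4,3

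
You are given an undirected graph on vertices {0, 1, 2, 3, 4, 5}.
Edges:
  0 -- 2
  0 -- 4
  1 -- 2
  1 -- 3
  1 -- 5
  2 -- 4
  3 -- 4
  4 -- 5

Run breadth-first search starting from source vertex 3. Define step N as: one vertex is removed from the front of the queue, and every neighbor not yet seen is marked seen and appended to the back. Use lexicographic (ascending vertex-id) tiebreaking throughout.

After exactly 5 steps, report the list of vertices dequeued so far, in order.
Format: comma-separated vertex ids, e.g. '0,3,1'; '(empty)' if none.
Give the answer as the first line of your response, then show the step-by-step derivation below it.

3,1,4,2,5

step 1: dequeue 3; queue=[1,4]; order=3
step 2: dequeue 1; queue=[4,2,5]; order=3,1
step 3: dequeue 4; queue=[2,5,0]; order=3,1,4
step 4: dequeue 2; queue=[5,0]; order=3,1,4,2
step 5: dequeue 5; queue=[0]; order=3,1,4,2,5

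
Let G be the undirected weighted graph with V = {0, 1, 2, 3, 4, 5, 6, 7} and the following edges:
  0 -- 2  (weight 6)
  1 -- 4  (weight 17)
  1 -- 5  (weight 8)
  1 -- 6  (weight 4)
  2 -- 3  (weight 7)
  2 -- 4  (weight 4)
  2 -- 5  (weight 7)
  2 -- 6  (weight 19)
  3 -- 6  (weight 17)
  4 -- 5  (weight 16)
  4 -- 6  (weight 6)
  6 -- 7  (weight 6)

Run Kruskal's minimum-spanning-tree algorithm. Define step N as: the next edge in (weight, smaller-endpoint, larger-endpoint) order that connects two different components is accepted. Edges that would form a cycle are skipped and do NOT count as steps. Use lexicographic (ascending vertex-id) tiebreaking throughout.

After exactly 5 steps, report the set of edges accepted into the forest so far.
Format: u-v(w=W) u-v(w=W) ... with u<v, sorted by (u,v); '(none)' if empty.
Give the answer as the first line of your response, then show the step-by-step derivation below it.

0-2(w=6) 1-6(w=4) 2-4(w=4) 4-6(w=6) 6-7(w=6)

step 1: add edge 1-6 (w=4); MST = {1-6(w=4)}
step 2: add edge 2-4 (w=4); MST = {1-6(w=4) 2-4(w=4)}
step 3: add edge 0-2 (w=6); MST = {0-2(w=6) 1-6(w=4) 2-4(w=4)}
step 4: add edge 4-6 (w=6); MST = {0-2(w=6) 1-6(w=4) 2-4(w=4) 4-6(w=6)}
step 5: add edge 6-7 (w=6); MST = {0-2(w=6) 1-6(w=4) 2-4(w=4) 4-6(w=6) 6-7(w=6)}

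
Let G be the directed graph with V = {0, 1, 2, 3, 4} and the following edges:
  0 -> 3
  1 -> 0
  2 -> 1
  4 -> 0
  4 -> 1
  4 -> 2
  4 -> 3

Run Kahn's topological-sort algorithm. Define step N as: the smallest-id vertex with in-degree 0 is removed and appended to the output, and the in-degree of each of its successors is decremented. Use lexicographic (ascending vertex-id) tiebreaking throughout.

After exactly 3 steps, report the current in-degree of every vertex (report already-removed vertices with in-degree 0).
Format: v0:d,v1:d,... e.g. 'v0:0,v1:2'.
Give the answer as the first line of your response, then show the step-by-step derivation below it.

v0:0,v1:0,v2:0,v3:1,v4:0

step 1: output 4; order=[4]; indeg=(1,1,0,1,0)
step 2: output 2; order=[4,2]; indeg=(1,0,0,1,0)
step 3: output 1; order=[4,2,1]; indeg=(0,0,0,1,0)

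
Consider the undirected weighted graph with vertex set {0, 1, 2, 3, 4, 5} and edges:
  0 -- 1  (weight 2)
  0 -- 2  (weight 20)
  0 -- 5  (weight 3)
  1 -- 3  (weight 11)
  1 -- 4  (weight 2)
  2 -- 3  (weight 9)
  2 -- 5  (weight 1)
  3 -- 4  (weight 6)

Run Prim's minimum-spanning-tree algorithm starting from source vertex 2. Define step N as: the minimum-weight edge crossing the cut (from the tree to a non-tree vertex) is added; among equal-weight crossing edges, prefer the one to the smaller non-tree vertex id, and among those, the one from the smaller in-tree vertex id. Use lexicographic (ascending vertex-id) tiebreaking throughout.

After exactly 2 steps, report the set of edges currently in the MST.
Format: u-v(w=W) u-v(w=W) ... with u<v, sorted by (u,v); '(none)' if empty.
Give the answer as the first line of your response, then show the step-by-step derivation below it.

0-5(w=3) 2-5(w=1)

step 1: add edge 2-5 (w=1); MST = {2-5(w=1)}
step 2: add edge 0-5 (w=3); MST = {0-5(w=3) 2-5(w=1)}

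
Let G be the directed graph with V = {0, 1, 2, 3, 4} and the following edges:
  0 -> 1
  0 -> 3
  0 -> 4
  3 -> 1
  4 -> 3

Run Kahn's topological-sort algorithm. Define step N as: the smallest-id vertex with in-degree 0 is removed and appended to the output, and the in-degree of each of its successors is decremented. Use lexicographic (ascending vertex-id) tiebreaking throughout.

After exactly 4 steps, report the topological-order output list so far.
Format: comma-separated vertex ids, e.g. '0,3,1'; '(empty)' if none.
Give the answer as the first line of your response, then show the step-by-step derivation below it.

0,2,4,3

step 1: output 0; order=[0]; indeg=(0,1,0,1,0)
step 2: output 2; order=[0,2]; indeg=(0,1,0,1,0)
step 3: output 4; order=[0,2,4]; indeg=(0,1,0,0,0)
step 4: output 3; order=[0,2,4,3]; indeg=(0,0,0,0,0)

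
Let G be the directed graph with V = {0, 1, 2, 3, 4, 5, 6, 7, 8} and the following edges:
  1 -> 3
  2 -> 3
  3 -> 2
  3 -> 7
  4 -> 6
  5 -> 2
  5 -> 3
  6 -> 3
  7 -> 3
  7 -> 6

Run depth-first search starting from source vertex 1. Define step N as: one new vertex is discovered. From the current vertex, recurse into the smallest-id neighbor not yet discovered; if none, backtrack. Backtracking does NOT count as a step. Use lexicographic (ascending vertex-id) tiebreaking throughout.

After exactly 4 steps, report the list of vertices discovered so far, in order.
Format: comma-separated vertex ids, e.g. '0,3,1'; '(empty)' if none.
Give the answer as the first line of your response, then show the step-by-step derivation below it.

1,3,2,7

step 1: discover 1; path=1; order=1
step 2: discover 3; path=1>3; order=1,3
step 3: discover 2; path=1>3>2; order=1,3,2
step 4: discover 7; path=1>3>7; order=1,3,2,7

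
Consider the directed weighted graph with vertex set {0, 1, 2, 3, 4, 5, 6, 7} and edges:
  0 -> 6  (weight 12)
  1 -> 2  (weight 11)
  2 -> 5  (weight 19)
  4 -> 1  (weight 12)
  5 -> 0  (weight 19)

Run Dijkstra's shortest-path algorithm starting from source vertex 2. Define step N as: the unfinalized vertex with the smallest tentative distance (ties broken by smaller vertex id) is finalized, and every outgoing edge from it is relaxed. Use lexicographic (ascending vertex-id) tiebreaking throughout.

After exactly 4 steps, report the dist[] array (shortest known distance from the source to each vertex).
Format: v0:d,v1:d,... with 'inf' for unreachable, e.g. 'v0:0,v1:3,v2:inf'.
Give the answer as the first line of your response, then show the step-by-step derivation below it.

v0:38,v1:inf,v2:0,v3:inf,v4:inf,v5:19,v6:50,v7:inf

step 1: dist = v0:inf,v1:inf,v2:0,v3:inf,v4:inf,v5:19,v6:inf,v7:inf
step 2: dist = v0:38,v1:inf,v2:0,v3:inf,v4:inf,v5:19,v6:inf,v7:inf
step 3: dist = v0:38,v1:inf,v2:0,v3:inf,v4:inf,v5:19,v6:50,v7:inf
step 4: dist = v0:38,v1:inf,v2:0,v3:inf,v4:inf,v5:19,v6:50,v7:inf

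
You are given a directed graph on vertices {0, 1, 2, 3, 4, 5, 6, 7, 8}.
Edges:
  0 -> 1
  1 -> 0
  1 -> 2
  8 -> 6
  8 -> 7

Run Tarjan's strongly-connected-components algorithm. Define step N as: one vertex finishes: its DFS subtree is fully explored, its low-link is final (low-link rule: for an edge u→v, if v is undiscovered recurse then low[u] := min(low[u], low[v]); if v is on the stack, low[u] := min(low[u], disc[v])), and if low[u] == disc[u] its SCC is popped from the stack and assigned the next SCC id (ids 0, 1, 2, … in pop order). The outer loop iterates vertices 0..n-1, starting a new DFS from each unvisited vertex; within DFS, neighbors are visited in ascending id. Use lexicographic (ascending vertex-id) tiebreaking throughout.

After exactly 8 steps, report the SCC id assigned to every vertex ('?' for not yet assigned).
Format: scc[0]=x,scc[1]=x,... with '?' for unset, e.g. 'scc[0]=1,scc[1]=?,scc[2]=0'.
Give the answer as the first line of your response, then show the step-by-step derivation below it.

scc[0]=1,scc[1]=1,scc[2]=0,scc[3]=2,scc[4]=3,scc[5]=4,scc[6]=5,scc[7]=6,scc[8]=?

step 1: low=(low[0]=0,low[1]=0,low[2]=2,low[3]=?,low[4]=?,low[5]=?,low[6]=?,low[7]=?,low[8]=?); scc=(scc[0]=?,scc[1]=?,scc[2]=0,scc[3]=?,scc[4]=?,scc[5]=?,scc[6]=?,scc[7]=?,scc[8]=?)
step 2: low=(low[0]=0,low[1]=0,low[2]=2,low[3]=?,low[4]=?,low[5]=?,low[6]=?,low[7]=?,low[8]=?); scc=(scc[0]=?,scc[1]=?,scc[2]=0,scc[3]=?,scc[4]=?,scc[5]=?,scc[6]=?,scc[7]=?,scc[8]=?)
step 3: low=(low[0]=0,low[1]=0,low[2]=2,low[3]=?,low[4]=?,low[5]=?,low[6]=?,low[7]=?,low[8]=?); scc=(scc[0]=1,scc[1]=1,scc[2]=0,scc[3]=?,scc[4]=?,scc[5]=?,scc[6]=?,scc[7]=?,scc[8]=?)
step 4: low=(low[0]=0,low[1]=0,low[2]=2,low[3]=3,low[4]=?,low[5]=?,low[6]=?,low[7]=?,low[8]=?); scc=(scc[0]=1,scc[1]=1,scc[2]=0,scc[3]=2,scc[4]=?,scc[5]=?,scc[6]=?,scc[7]=?,scc[8]=?)
step 5: low=(low[0]=0,low[1]=0,low[2]=2,low[3]=3,low[4]=4,low[5]=?,low[6]=?,low[7]=?,low[8]=?); scc=(scc[0]=1,scc[1]=1,scc[2]=0,scc[3]=2,scc[4]=3,scc[5]=?,scc[6]=?,scc[7]=?,scc[8]=?)
step 6: low=(low[0]=0,low[1]=0,low[2]=2,low[3]=3,low[4]=4,low[5]=5,low[6]=?,low[7]=?,low[8]=?); scc=(scc[0]=1,scc[1]=1,scc[2]=0,scc[3]=2,scc[4]=3,scc[5]=4,scc[6]=?,scc[7]=?,scc[8]=?)
step 7: low=(low[0]=0,low[1]=0,low[2]=2,low[3]=3,low[4]=4,low[5]=5,low[6]=6,low[7]=?,low[8]=?); scc=(scc[0]=1,scc[1]=1,scc[2]=0,scc[3]=2,scc[4]=3,scc[5]=4,scc[6]=5,scc[7]=?,scc[8]=?)
step 8: low=(low[0]=0,low[1]=0,low[2]=2,low[3]=3,low[4]=4,low[5]=5,low[6]=6,low[7]=7,low[8]=?); scc=(scc[0]=1,scc[1]=1,scc[2]=0,scc[3]=2,scc[4]=3,scc[5]=4,scc[6]=5,scc[7]=6,scc[8]=?)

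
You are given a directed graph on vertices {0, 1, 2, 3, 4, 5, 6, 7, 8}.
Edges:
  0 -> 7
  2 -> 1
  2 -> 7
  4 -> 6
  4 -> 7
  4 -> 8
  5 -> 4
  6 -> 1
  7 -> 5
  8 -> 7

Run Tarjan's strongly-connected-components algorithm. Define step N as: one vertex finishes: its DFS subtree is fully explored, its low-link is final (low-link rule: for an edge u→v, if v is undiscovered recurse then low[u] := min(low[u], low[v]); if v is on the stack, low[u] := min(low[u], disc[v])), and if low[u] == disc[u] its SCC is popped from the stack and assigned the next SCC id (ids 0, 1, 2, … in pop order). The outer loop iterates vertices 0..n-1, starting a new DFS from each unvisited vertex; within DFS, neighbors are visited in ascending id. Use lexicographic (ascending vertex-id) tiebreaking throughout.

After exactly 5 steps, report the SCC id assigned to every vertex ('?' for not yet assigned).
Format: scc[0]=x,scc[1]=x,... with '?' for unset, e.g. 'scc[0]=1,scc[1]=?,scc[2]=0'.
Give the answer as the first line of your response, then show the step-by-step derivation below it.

scc[0]=?,scc[1]=0,scc[2]=?,scc[3]=?,scc[4]=?,scc[5]=?,scc[6]=1,scc[7]=?,scc[8]=?

step 1: low=(low[0]=0,low[1]=5,low[2]=?,low[3]=?,low[4]=3,low[5]=2,low[6]=4,low[7]=1,low[8]=?); scc=(scc[0]=?,scc[1]=0,scc[2]=?,scc[3]=?,scc[4]=?,scc[5]=?,scc[6]=?,scc[7]=?,scc[8]=?)
step 2: low=(low[0]=0,low[1]=5,low[2]=?,low[3]=?,low[4]=3,low[5]=2,low[6]=4,low[7]=1,low[8]=?); scc=(scc[0]=?,scc[1]=0,scc[2]=?,scc[3]=?,scc[4]=?,scc[5]=?,scc[6]=1,scc[7]=?,scc[8]=?)
step 3: low=(low[0]=0,low[1]=5,low[2]=?,low[3]=?,low[4]=1,low[5]=2,low[6]=4,low[7]=1,low[8]=1); scc=(scc[0]=?,scc[1]=0,scc[2]=?,scc[3]=?,scc[4]=?,scc[5]=?,scc[6]=1,scc[7]=?,scc[8]=?)
step 4: low=(low[0]=0,low[1]=5,low[2]=?,low[3]=?,low[4]=1,low[5]=2,low[6]=4,low[7]=1,low[8]=1); scc=(scc[0]=?,scc[1]=0,scc[2]=?,scc[3]=?,scc[4]=?,scc[5]=?,scc[6]=1,scc[7]=?,scc[8]=?)
step 5: low=(low[0]=0,low[1]=5,low[2]=?,low[3]=?,low[4]=1,low[5]=1,low[6]=4,low[7]=1,low[8]=1); scc=(scc[0]=?,scc[1]=0,scc[2]=?,scc[3]=?,scc[4]=?,scc[5]=?,scc[6]=1,scc[7]=?,scc[8]=?)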